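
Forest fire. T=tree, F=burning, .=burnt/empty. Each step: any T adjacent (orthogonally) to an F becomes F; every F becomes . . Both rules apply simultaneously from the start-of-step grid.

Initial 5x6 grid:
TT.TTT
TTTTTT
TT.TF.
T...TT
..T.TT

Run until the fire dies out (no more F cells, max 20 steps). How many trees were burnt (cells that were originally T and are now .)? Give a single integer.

Answer: 19

Derivation:
Step 1: +3 fires, +1 burnt (F count now 3)
Step 2: +5 fires, +3 burnt (F count now 5)
Step 3: +4 fires, +5 burnt (F count now 4)
Step 4: +1 fires, +4 burnt (F count now 1)
Step 5: +3 fires, +1 burnt (F count now 3)
Step 6: +2 fires, +3 burnt (F count now 2)
Step 7: +1 fires, +2 burnt (F count now 1)
Step 8: +0 fires, +1 burnt (F count now 0)
Fire out after step 8
Initially T: 20, now '.': 29
Total burnt (originally-T cells now '.'): 19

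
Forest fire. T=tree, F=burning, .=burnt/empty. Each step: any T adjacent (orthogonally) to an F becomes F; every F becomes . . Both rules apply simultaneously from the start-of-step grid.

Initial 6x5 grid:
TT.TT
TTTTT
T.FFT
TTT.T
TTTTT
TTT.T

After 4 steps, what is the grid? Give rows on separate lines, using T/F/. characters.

Step 1: 4 trees catch fire, 2 burn out
  TT.TT
  TTFFT
  T...F
  TTF.T
  TTTTT
  TTT.T
Step 2: 6 trees catch fire, 4 burn out
  TT.FT
  TF..F
  T....
  TF..F
  TTFTT
  TTT.T
Step 3: 8 trees catch fire, 6 burn out
  TF..F
  F....
  T....
  F....
  TF.FF
  TTF.T
Step 4: 5 trees catch fire, 8 burn out
  F....
  .....
  F....
  .....
  F....
  TF..F

F....
.....
F....
.....
F....
TF..F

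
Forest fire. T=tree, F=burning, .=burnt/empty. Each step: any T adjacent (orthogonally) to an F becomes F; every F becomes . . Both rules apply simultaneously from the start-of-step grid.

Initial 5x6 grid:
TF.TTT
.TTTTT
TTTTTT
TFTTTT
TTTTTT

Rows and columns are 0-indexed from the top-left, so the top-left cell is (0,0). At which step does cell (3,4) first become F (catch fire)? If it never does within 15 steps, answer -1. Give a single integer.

Step 1: cell (3,4)='T' (+6 fires, +2 burnt)
Step 2: cell (3,4)='T' (+6 fires, +6 burnt)
Step 3: cell (3,4)='F' (+4 fires, +6 burnt)
  -> target ignites at step 3
Step 4: cell (3,4)='.' (+5 fires, +4 burnt)
Step 5: cell (3,4)='.' (+4 fires, +5 burnt)
Step 6: cell (3,4)='.' (+1 fires, +4 burnt)
Step 7: cell (3,4)='.' (+0 fires, +1 burnt)
  fire out at step 7

3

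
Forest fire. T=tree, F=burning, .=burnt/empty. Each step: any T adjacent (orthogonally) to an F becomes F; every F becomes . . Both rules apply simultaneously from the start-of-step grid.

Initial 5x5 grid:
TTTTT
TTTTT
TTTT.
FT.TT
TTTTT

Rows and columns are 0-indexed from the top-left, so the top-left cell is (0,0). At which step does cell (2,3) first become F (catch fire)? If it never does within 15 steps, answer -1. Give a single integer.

Step 1: cell (2,3)='T' (+3 fires, +1 burnt)
Step 2: cell (2,3)='T' (+3 fires, +3 burnt)
Step 3: cell (2,3)='T' (+4 fires, +3 burnt)
Step 4: cell (2,3)='F' (+4 fires, +4 burnt)
  -> target ignites at step 4
Step 5: cell (2,3)='.' (+4 fires, +4 burnt)
Step 6: cell (2,3)='.' (+3 fires, +4 burnt)
Step 7: cell (2,3)='.' (+1 fires, +3 burnt)
Step 8: cell (2,3)='.' (+0 fires, +1 burnt)
  fire out at step 8

4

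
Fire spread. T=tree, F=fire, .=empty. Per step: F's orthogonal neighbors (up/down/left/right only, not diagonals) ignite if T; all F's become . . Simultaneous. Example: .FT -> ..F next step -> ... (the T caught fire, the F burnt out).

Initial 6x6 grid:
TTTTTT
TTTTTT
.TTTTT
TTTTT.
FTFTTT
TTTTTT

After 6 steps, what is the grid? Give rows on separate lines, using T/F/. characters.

Step 1: 6 trees catch fire, 2 burn out
  TTTTTT
  TTTTTT
  .TTTTT
  FTFTT.
  .F.FTT
  FTFTTT
Step 2: 6 trees catch fire, 6 burn out
  TTTTTT
  TTTTTT
  .TFTTT
  .F.FT.
  ....FT
  .F.FTT
Step 3: 6 trees catch fire, 6 burn out
  TTTTTT
  TTFTTT
  .F.FTT
  ....F.
  .....F
  ....FT
Step 4: 5 trees catch fire, 6 burn out
  TTFTTT
  TF.FTT
  ....FT
  ......
  ......
  .....F
Step 5: 5 trees catch fire, 5 burn out
  TF.FTT
  F...FT
  .....F
  ......
  ......
  ......
Step 6: 3 trees catch fire, 5 burn out
  F...FT
  .....F
  ......
  ......
  ......
  ......

F...FT
.....F
......
......
......
......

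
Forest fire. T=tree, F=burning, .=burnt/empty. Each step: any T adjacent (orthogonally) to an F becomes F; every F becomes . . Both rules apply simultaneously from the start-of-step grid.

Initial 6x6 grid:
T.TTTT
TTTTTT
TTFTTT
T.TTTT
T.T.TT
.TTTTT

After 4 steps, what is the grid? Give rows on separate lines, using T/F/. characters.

Step 1: 4 trees catch fire, 1 burn out
  T.TTTT
  TTFTTT
  TF.FTT
  T.FTTT
  T.T.TT
  .TTTTT
Step 2: 7 trees catch fire, 4 burn out
  T.FTTT
  TF.FTT
  F...FT
  T..FTT
  T.F.TT
  .TTTTT
Step 3: 7 trees catch fire, 7 burn out
  T..FTT
  F...FT
  .....F
  F...FT
  T...TT
  .TFTTT
Step 4: 8 trees catch fire, 7 burn out
  F...FT
  .....F
  ......
  .....F
  F...FT
  .F.FTT

F...FT
.....F
......
.....F
F...FT
.F.FTT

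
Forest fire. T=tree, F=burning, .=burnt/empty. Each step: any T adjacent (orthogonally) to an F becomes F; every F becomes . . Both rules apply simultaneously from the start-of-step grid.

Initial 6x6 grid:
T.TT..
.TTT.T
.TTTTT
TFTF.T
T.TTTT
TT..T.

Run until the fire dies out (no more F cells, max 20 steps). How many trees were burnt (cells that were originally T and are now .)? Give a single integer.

Answer: 22

Derivation:
Step 1: +5 fires, +2 burnt (F count now 5)
Step 2: +7 fires, +5 burnt (F count now 7)
Step 3: +6 fires, +7 burnt (F count now 6)
Step 4: +4 fires, +6 burnt (F count now 4)
Step 5: +0 fires, +4 burnt (F count now 0)
Fire out after step 5
Initially T: 23, now '.': 35
Total burnt (originally-T cells now '.'): 22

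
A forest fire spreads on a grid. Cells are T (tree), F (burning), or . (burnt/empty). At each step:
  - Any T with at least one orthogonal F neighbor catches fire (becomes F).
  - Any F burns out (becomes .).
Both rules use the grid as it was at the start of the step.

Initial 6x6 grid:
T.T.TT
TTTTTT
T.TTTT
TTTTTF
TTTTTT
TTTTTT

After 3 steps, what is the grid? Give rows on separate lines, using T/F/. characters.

Step 1: 3 trees catch fire, 1 burn out
  T.T.TT
  TTTTTT
  T.TTTF
  TTTTF.
  TTTTTF
  TTTTTT
Step 2: 5 trees catch fire, 3 burn out
  T.T.TT
  TTTTTF
  T.TTF.
  TTTF..
  TTTTF.
  TTTTTF
Step 3: 6 trees catch fire, 5 burn out
  T.T.TF
  TTTTF.
  T.TF..
  TTF...
  TTTF..
  TTTTF.

T.T.TF
TTTTF.
T.TF..
TTF...
TTTF..
TTTTF.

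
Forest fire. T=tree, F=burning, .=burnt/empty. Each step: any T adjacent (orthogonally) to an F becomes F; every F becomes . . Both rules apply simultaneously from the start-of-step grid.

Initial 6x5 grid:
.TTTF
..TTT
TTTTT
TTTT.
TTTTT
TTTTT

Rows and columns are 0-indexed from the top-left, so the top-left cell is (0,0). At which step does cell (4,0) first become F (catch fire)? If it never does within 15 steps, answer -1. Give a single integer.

Step 1: cell (4,0)='T' (+2 fires, +1 burnt)
Step 2: cell (4,0)='T' (+3 fires, +2 burnt)
Step 3: cell (4,0)='T' (+3 fires, +3 burnt)
Step 4: cell (4,0)='T' (+2 fires, +3 burnt)
Step 5: cell (4,0)='T' (+3 fires, +2 burnt)
Step 6: cell (4,0)='T' (+5 fires, +3 burnt)
Step 7: cell (4,0)='T' (+4 fires, +5 burnt)
Step 8: cell (4,0)='F' (+2 fires, +4 burnt)
  -> target ignites at step 8
Step 9: cell (4,0)='.' (+1 fires, +2 burnt)
Step 10: cell (4,0)='.' (+0 fires, +1 burnt)
  fire out at step 10

8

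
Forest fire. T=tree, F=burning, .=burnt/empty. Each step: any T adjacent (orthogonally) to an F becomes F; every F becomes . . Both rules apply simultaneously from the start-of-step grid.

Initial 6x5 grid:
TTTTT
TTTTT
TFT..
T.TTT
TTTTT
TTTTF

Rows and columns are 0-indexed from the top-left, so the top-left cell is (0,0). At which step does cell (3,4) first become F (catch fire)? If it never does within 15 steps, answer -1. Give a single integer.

Step 1: cell (3,4)='T' (+5 fires, +2 burnt)
Step 2: cell (3,4)='F' (+8 fires, +5 burnt)
  -> target ignites at step 2
Step 3: cell (3,4)='.' (+7 fires, +8 burnt)
Step 4: cell (3,4)='.' (+4 fires, +7 burnt)
Step 5: cell (3,4)='.' (+1 fires, +4 burnt)
Step 6: cell (3,4)='.' (+0 fires, +1 burnt)
  fire out at step 6

2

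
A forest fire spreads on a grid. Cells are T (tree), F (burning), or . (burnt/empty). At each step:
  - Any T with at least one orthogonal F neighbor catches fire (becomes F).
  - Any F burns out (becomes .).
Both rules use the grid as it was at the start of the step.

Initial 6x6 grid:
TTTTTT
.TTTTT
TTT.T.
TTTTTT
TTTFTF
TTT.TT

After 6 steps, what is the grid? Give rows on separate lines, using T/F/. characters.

Step 1: 5 trees catch fire, 2 burn out
  TTTTTT
  .TTTTT
  TTT.T.
  TTTFTF
  TTF.F.
  TTT.TF
Step 2: 5 trees catch fire, 5 burn out
  TTTTTT
  .TTTTT
  TTT.T.
  TTF.F.
  TF....
  TTF.F.
Step 3: 5 trees catch fire, 5 burn out
  TTTTTT
  .TTTTT
  TTF.F.
  TF....
  F.....
  TF....
Step 4: 5 trees catch fire, 5 burn out
  TTTTTT
  .TFTFT
  TF....
  F.....
  ......
  F.....
Step 5: 6 trees catch fire, 5 burn out
  TTFTFT
  .F.F.F
  F.....
  ......
  ......
  ......
Step 6: 3 trees catch fire, 6 burn out
  TF.F.F
  ......
  ......
  ......
  ......
  ......

TF.F.F
......
......
......
......
......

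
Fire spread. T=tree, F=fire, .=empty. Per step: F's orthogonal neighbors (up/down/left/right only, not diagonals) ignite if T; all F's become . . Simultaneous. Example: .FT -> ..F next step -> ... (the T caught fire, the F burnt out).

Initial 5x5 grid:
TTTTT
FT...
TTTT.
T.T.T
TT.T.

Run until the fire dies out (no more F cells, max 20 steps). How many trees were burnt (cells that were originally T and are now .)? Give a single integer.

Answer: 14

Derivation:
Step 1: +3 fires, +1 burnt (F count now 3)
Step 2: +3 fires, +3 burnt (F count now 3)
Step 3: +3 fires, +3 burnt (F count now 3)
Step 4: +4 fires, +3 burnt (F count now 4)
Step 5: +1 fires, +4 burnt (F count now 1)
Step 6: +0 fires, +1 burnt (F count now 0)
Fire out after step 6
Initially T: 16, now '.': 23
Total burnt (originally-T cells now '.'): 14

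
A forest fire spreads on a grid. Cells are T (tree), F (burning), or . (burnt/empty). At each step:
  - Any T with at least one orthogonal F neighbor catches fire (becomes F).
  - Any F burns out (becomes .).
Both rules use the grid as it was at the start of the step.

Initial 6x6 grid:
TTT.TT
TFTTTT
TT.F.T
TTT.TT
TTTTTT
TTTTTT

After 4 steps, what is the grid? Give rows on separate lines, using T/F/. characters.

Step 1: 5 trees catch fire, 2 burn out
  TFT.TT
  F.FFTT
  TF...T
  TTT.TT
  TTTTTT
  TTTTTT
Step 2: 5 trees catch fire, 5 burn out
  F.F.TT
  ....FT
  F....T
  TFT.TT
  TTTTTT
  TTTTTT
Step 3: 5 trees catch fire, 5 burn out
  ....FT
  .....F
  .....T
  F.F.TT
  TFTTTT
  TTTTTT
Step 4: 5 trees catch fire, 5 burn out
  .....F
  ......
  .....F
  ....TT
  F.FTTT
  TFTTTT

.....F
......
.....F
....TT
F.FTTT
TFTTTT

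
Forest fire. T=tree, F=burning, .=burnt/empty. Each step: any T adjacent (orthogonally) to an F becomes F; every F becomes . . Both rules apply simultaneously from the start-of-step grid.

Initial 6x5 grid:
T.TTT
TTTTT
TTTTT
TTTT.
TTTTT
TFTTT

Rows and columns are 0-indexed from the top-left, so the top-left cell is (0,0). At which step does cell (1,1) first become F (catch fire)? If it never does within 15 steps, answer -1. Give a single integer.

Step 1: cell (1,1)='T' (+3 fires, +1 burnt)
Step 2: cell (1,1)='T' (+4 fires, +3 burnt)
Step 3: cell (1,1)='T' (+5 fires, +4 burnt)
Step 4: cell (1,1)='F' (+5 fires, +5 burnt)
  -> target ignites at step 4
Step 5: cell (1,1)='.' (+3 fires, +5 burnt)
Step 6: cell (1,1)='.' (+4 fires, +3 burnt)
Step 7: cell (1,1)='.' (+2 fires, +4 burnt)
Step 8: cell (1,1)='.' (+1 fires, +2 burnt)
Step 9: cell (1,1)='.' (+0 fires, +1 burnt)
  fire out at step 9

4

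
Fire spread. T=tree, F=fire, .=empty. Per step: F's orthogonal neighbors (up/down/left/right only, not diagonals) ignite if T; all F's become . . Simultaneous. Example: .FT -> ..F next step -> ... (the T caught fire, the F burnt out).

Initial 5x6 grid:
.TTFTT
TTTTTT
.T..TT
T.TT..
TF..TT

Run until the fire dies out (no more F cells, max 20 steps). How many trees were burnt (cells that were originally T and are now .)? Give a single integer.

Step 1: +4 fires, +2 burnt (F count now 4)
Step 2: +5 fires, +4 burnt (F count now 5)
Step 3: +3 fires, +5 burnt (F count now 3)
Step 4: +3 fires, +3 burnt (F count now 3)
Step 5: +0 fires, +3 burnt (F count now 0)
Fire out after step 5
Initially T: 19, now '.': 26
Total burnt (originally-T cells now '.'): 15

Answer: 15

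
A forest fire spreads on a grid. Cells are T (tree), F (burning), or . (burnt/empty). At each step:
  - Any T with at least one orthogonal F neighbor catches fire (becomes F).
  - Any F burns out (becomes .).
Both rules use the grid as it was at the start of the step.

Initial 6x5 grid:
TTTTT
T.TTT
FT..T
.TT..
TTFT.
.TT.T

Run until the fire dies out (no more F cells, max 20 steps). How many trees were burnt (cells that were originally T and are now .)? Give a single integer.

Answer: 18

Derivation:
Step 1: +6 fires, +2 burnt (F count now 6)
Step 2: +4 fires, +6 burnt (F count now 4)
Step 3: +1 fires, +4 burnt (F count now 1)
Step 4: +1 fires, +1 burnt (F count now 1)
Step 5: +2 fires, +1 burnt (F count now 2)
Step 6: +2 fires, +2 burnt (F count now 2)
Step 7: +1 fires, +2 burnt (F count now 1)
Step 8: +1 fires, +1 burnt (F count now 1)
Step 9: +0 fires, +1 burnt (F count now 0)
Fire out after step 9
Initially T: 19, now '.': 29
Total burnt (originally-T cells now '.'): 18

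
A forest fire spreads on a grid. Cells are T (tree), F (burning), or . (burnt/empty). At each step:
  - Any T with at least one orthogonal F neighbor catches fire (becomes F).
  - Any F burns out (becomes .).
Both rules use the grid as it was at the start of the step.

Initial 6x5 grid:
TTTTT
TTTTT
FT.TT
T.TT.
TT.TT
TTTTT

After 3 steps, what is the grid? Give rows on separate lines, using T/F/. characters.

Step 1: 3 trees catch fire, 1 burn out
  TTTTT
  FTTTT
  .F.TT
  F.TT.
  TT.TT
  TTTTT
Step 2: 3 trees catch fire, 3 burn out
  FTTTT
  .FTTT
  ...TT
  ..TT.
  FT.TT
  TTTTT
Step 3: 4 trees catch fire, 3 burn out
  .FTTT
  ..FTT
  ...TT
  ..TT.
  .F.TT
  FTTTT

.FTTT
..FTT
...TT
..TT.
.F.TT
FTTTT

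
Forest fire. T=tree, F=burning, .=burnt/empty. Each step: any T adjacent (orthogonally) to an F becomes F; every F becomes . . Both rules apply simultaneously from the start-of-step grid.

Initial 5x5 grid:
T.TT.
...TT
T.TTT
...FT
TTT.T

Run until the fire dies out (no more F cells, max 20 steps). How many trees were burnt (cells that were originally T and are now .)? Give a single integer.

Answer: 9

Derivation:
Step 1: +2 fires, +1 burnt (F count now 2)
Step 2: +4 fires, +2 burnt (F count now 4)
Step 3: +2 fires, +4 burnt (F count now 2)
Step 4: +1 fires, +2 burnt (F count now 1)
Step 5: +0 fires, +1 burnt (F count now 0)
Fire out after step 5
Initially T: 14, now '.': 20
Total burnt (originally-T cells now '.'): 9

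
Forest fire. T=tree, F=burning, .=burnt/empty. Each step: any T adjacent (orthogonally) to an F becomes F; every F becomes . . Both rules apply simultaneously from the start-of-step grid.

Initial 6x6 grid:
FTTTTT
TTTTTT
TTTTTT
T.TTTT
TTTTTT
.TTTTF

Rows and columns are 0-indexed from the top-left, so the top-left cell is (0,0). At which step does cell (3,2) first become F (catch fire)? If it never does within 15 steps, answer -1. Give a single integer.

Step 1: cell (3,2)='T' (+4 fires, +2 burnt)
Step 2: cell (3,2)='T' (+6 fires, +4 burnt)
Step 3: cell (3,2)='T' (+8 fires, +6 burnt)
Step 4: cell (3,2)='T' (+9 fires, +8 burnt)
Step 5: cell (3,2)='F' (+5 fires, +9 burnt)
  -> target ignites at step 5
Step 6: cell (3,2)='.' (+0 fires, +5 burnt)
  fire out at step 6

5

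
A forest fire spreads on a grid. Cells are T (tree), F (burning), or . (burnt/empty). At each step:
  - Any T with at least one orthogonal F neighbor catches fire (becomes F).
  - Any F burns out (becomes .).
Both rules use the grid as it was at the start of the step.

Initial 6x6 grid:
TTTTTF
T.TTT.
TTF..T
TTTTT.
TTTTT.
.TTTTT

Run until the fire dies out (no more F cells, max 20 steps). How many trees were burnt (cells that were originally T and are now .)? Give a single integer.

Step 1: +4 fires, +2 burnt (F count now 4)
Step 2: +8 fires, +4 burnt (F count now 8)
Step 3: +7 fires, +8 burnt (F count now 7)
Step 4: +5 fires, +7 burnt (F count now 5)
Step 5: +1 fires, +5 burnt (F count now 1)
Step 6: +1 fires, +1 burnt (F count now 1)
Step 7: +0 fires, +1 burnt (F count now 0)
Fire out after step 7
Initially T: 27, now '.': 35
Total burnt (originally-T cells now '.'): 26

Answer: 26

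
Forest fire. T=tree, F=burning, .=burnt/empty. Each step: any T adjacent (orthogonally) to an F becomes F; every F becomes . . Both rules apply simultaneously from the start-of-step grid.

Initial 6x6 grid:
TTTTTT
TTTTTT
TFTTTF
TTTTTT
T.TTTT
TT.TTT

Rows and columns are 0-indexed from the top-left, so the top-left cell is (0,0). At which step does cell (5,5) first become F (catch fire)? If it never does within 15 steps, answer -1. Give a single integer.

Step 1: cell (5,5)='T' (+7 fires, +2 burnt)
Step 2: cell (5,5)='T' (+10 fires, +7 burnt)
Step 3: cell (5,5)='F' (+9 fires, +10 burnt)
  -> target ignites at step 3
Step 4: cell (5,5)='.' (+4 fires, +9 burnt)
Step 5: cell (5,5)='.' (+2 fires, +4 burnt)
Step 6: cell (5,5)='.' (+0 fires, +2 burnt)
  fire out at step 6

3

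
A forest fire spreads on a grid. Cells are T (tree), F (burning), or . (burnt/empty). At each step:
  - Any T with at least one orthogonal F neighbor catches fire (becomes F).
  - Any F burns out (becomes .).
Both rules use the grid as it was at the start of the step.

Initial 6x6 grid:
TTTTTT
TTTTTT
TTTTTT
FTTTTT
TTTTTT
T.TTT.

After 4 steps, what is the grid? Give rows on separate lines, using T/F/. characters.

Step 1: 3 trees catch fire, 1 burn out
  TTTTTT
  TTTTTT
  FTTTTT
  .FTTTT
  FTTTTT
  T.TTT.
Step 2: 5 trees catch fire, 3 burn out
  TTTTTT
  FTTTTT
  .FTTTT
  ..FTTT
  .FTTTT
  F.TTT.
Step 3: 5 trees catch fire, 5 burn out
  FTTTTT
  .FTTTT
  ..FTTT
  ...FTT
  ..FTTT
  ..TTT.
Step 4: 6 trees catch fire, 5 burn out
  .FTTTT
  ..FTTT
  ...FTT
  ....FT
  ...FTT
  ..FTT.

.FTTTT
..FTTT
...FTT
....FT
...FTT
..FTT.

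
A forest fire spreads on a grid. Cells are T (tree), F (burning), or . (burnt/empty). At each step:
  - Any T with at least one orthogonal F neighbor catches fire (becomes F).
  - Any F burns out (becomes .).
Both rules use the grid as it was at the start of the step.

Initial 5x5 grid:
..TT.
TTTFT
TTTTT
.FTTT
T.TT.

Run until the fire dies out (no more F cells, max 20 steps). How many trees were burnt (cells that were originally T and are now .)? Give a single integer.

Answer: 16

Derivation:
Step 1: +6 fires, +2 burnt (F count now 6)
Step 2: +7 fires, +6 burnt (F count now 7)
Step 3: +3 fires, +7 burnt (F count now 3)
Step 4: +0 fires, +3 burnt (F count now 0)
Fire out after step 4
Initially T: 17, now '.': 24
Total burnt (originally-T cells now '.'): 16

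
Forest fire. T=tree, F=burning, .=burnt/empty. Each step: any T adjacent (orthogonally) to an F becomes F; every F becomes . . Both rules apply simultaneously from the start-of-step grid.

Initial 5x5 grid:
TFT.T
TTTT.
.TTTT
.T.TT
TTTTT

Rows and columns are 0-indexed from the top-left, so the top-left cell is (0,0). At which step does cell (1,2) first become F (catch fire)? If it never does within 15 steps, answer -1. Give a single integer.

Step 1: cell (1,2)='T' (+3 fires, +1 burnt)
Step 2: cell (1,2)='F' (+3 fires, +3 burnt)
  -> target ignites at step 2
Step 3: cell (1,2)='.' (+3 fires, +3 burnt)
Step 4: cell (1,2)='.' (+2 fires, +3 burnt)
Step 5: cell (1,2)='.' (+4 fires, +2 burnt)
Step 6: cell (1,2)='.' (+2 fires, +4 burnt)
Step 7: cell (1,2)='.' (+1 fires, +2 burnt)
Step 8: cell (1,2)='.' (+0 fires, +1 burnt)
  fire out at step 8

2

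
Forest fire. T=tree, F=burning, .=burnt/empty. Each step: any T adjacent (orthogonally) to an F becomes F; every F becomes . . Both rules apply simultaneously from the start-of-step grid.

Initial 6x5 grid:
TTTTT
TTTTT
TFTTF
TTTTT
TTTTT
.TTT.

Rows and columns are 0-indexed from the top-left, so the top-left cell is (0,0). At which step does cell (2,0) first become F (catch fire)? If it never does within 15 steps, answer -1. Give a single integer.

Step 1: cell (2,0)='F' (+7 fires, +2 burnt)
  -> target ignites at step 1
Step 2: cell (2,0)='.' (+10 fires, +7 burnt)
Step 3: cell (2,0)='.' (+7 fires, +10 burnt)
Step 4: cell (2,0)='.' (+2 fires, +7 burnt)
Step 5: cell (2,0)='.' (+0 fires, +2 burnt)
  fire out at step 5

1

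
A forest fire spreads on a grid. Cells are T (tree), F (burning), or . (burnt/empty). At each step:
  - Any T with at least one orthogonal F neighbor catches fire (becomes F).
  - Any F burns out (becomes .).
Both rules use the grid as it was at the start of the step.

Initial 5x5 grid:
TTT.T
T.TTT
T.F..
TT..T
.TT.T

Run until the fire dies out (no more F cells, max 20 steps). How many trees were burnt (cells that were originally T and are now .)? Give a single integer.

Step 1: +1 fires, +1 burnt (F count now 1)
Step 2: +2 fires, +1 burnt (F count now 2)
Step 3: +2 fires, +2 burnt (F count now 2)
Step 4: +2 fires, +2 burnt (F count now 2)
Step 5: +1 fires, +2 burnt (F count now 1)
Step 6: +1 fires, +1 burnt (F count now 1)
Step 7: +1 fires, +1 burnt (F count now 1)
Step 8: +1 fires, +1 burnt (F count now 1)
Step 9: +1 fires, +1 burnt (F count now 1)
Step 10: +1 fires, +1 burnt (F count now 1)
Step 11: +0 fires, +1 burnt (F count now 0)
Fire out after step 11
Initially T: 15, now '.': 23
Total burnt (originally-T cells now '.'): 13

Answer: 13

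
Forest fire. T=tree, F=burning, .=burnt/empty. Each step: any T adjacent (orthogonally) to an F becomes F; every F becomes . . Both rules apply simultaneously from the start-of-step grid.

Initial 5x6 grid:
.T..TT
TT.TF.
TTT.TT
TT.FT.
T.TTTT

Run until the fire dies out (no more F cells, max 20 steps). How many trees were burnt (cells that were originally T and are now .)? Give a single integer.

Step 1: +5 fires, +2 burnt (F count now 5)
Step 2: +4 fires, +5 burnt (F count now 4)
Step 3: +1 fires, +4 burnt (F count now 1)
Step 4: +0 fires, +1 burnt (F count now 0)
Fire out after step 4
Initially T: 19, now '.': 21
Total burnt (originally-T cells now '.'): 10

Answer: 10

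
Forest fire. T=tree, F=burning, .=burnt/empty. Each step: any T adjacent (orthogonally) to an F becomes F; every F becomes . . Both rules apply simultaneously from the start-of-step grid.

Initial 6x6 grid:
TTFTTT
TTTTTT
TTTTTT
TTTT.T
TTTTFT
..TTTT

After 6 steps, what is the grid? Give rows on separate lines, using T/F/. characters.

Step 1: 6 trees catch fire, 2 burn out
  TF.FTT
  TTFTTT
  TTTTTT
  TTTT.T
  TTTF.F
  ..TTFT
Step 2: 10 trees catch fire, 6 burn out
  F...FT
  TF.FTT
  TTFTTT
  TTTF.F
  TTF...
  ..TF.F
Step 3: 9 trees catch fire, 10 burn out
  .....F
  F...FT
  TF.FTF
  TTF...
  TF....
  ..F...
Step 4: 5 trees catch fire, 9 burn out
  ......
  .....F
  F...F.
  TF....
  F.....
  ......
Step 5: 1 trees catch fire, 5 burn out
  ......
  ......
  ......
  F.....
  ......
  ......
Step 6: 0 trees catch fire, 1 burn out
  ......
  ......
  ......
  ......
  ......
  ......

......
......
......
......
......
......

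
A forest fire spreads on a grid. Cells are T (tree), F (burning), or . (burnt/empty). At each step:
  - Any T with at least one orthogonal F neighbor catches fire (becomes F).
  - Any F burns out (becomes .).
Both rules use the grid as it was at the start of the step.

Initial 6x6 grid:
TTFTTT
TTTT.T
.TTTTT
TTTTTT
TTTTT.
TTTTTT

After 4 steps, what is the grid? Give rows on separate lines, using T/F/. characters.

Step 1: 3 trees catch fire, 1 burn out
  TF.FTT
  TTFT.T
  .TTTTT
  TTTTTT
  TTTTT.
  TTTTTT
Step 2: 5 trees catch fire, 3 burn out
  F...FT
  TF.F.T
  .TFTTT
  TTTTTT
  TTTTT.
  TTTTTT
Step 3: 5 trees catch fire, 5 burn out
  .....F
  F....T
  .F.FTT
  TTFTTT
  TTTTT.
  TTTTTT
Step 4: 5 trees catch fire, 5 burn out
  ......
  .....F
  ....FT
  TF.FTT
  TTFTT.
  TTTTTT

......
.....F
....FT
TF.FTT
TTFTT.
TTTTTT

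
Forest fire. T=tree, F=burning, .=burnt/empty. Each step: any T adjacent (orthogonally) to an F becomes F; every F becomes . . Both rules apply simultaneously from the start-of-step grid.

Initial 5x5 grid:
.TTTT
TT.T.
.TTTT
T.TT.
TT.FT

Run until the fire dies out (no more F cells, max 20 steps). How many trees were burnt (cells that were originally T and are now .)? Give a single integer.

Answer: 14

Derivation:
Step 1: +2 fires, +1 burnt (F count now 2)
Step 2: +2 fires, +2 burnt (F count now 2)
Step 3: +3 fires, +2 burnt (F count now 3)
Step 4: +2 fires, +3 burnt (F count now 2)
Step 5: +3 fires, +2 burnt (F count now 3)
Step 6: +2 fires, +3 burnt (F count now 2)
Step 7: +0 fires, +2 burnt (F count now 0)
Fire out after step 7
Initially T: 17, now '.': 22
Total burnt (originally-T cells now '.'): 14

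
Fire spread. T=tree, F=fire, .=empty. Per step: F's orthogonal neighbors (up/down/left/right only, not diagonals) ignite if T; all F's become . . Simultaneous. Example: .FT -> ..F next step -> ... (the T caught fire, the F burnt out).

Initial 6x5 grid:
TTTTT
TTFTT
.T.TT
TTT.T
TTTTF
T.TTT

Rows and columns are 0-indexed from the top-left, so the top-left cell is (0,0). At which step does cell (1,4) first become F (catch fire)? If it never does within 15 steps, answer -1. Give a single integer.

Step 1: cell (1,4)='T' (+6 fires, +2 burnt)
Step 2: cell (1,4)='F' (+9 fires, +6 burnt)
  -> target ignites at step 2
Step 3: cell (1,4)='.' (+6 fires, +9 burnt)
Step 4: cell (1,4)='.' (+2 fires, +6 burnt)
Step 5: cell (1,4)='.' (+1 fires, +2 burnt)
Step 6: cell (1,4)='.' (+0 fires, +1 burnt)
  fire out at step 6

2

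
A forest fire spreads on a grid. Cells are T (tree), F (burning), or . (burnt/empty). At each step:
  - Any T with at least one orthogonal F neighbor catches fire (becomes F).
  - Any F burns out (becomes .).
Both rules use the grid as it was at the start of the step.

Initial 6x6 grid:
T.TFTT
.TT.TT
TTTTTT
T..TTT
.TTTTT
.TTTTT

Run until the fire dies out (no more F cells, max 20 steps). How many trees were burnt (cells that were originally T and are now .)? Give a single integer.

Answer: 27

Derivation:
Step 1: +2 fires, +1 burnt (F count now 2)
Step 2: +3 fires, +2 burnt (F count now 3)
Step 3: +4 fires, +3 burnt (F count now 4)
Step 4: +4 fires, +4 burnt (F count now 4)
Step 5: +4 fires, +4 burnt (F count now 4)
Step 6: +4 fires, +4 burnt (F count now 4)
Step 7: +3 fires, +4 burnt (F count now 3)
Step 8: +2 fires, +3 burnt (F count now 2)
Step 9: +1 fires, +2 burnt (F count now 1)
Step 10: +0 fires, +1 burnt (F count now 0)
Fire out after step 10
Initially T: 28, now '.': 35
Total burnt (originally-T cells now '.'): 27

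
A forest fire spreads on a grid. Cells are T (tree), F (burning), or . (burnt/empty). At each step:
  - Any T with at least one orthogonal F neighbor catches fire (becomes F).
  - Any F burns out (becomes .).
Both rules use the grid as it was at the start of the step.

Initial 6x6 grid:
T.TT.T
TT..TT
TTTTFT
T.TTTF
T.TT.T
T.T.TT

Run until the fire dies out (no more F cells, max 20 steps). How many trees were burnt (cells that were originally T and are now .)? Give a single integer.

Step 1: +5 fires, +2 burnt (F count now 5)
Step 2: +4 fires, +5 burnt (F count now 4)
Step 3: +5 fires, +4 burnt (F count now 5)
Step 4: +3 fires, +5 burnt (F count now 3)
Step 5: +3 fires, +3 burnt (F count now 3)
Step 6: +2 fires, +3 burnt (F count now 2)
Step 7: +1 fires, +2 burnt (F count now 1)
Step 8: +0 fires, +1 burnt (F count now 0)
Fire out after step 8
Initially T: 25, now '.': 34
Total burnt (originally-T cells now '.'): 23

Answer: 23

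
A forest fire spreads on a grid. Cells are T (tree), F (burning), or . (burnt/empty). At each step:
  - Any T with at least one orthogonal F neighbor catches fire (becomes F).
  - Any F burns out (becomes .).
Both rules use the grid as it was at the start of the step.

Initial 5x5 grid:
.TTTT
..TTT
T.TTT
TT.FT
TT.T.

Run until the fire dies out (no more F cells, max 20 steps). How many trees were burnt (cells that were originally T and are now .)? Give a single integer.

Answer: 12

Derivation:
Step 1: +3 fires, +1 burnt (F count now 3)
Step 2: +3 fires, +3 burnt (F count now 3)
Step 3: +3 fires, +3 burnt (F count now 3)
Step 4: +2 fires, +3 burnt (F count now 2)
Step 5: +1 fires, +2 burnt (F count now 1)
Step 6: +0 fires, +1 burnt (F count now 0)
Fire out after step 6
Initially T: 17, now '.': 20
Total burnt (originally-T cells now '.'): 12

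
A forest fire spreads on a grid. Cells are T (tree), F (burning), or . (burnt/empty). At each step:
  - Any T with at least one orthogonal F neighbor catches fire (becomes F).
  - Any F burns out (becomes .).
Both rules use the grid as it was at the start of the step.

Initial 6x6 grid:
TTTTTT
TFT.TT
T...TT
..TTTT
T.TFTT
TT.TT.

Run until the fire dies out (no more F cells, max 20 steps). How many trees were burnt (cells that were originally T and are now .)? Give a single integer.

Answer: 22

Derivation:
Step 1: +7 fires, +2 burnt (F count now 7)
Step 2: +7 fires, +7 burnt (F count now 7)
Step 3: +3 fires, +7 burnt (F count now 3)
Step 4: +3 fires, +3 burnt (F count now 3)
Step 5: +2 fires, +3 burnt (F count now 2)
Step 6: +0 fires, +2 burnt (F count now 0)
Fire out after step 6
Initially T: 25, now '.': 33
Total burnt (originally-T cells now '.'): 22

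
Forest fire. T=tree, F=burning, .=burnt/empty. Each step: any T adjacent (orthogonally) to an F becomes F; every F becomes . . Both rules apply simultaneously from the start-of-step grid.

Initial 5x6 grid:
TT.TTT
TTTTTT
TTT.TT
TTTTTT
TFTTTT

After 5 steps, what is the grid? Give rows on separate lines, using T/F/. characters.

Step 1: 3 trees catch fire, 1 burn out
  TT.TTT
  TTTTTT
  TTT.TT
  TFTTTT
  F.FTTT
Step 2: 4 trees catch fire, 3 burn out
  TT.TTT
  TTTTTT
  TFT.TT
  F.FTTT
  ...FTT
Step 3: 5 trees catch fire, 4 burn out
  TT.TTT
  TFTTTT
  F.F.TT
  ...FTT
  ....FT
Step 4: 5 trees catch fire, 5 burn out
  TF.TTT
  F.FTTT
  ....TT
  ....FT
  .....F
Step 5: 4 trees catch fire, 5 burn out
  F..TTT
  ...FTT
  ....FT
  .....F
  ......

F..TTT
...FTT
....FT
.....F
......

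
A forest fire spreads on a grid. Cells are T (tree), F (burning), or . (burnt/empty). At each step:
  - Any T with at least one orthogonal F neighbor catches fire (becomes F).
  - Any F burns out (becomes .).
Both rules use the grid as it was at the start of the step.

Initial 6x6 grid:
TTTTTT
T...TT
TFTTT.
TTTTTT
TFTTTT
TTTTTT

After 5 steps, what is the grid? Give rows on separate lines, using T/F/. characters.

Step 1: 6 trees catch fire, 2 burn out
  TTTTTT
  T...TT
  F.FTT.
  TFTTTT
  F.FTTT
  TFTTTT
Step 2: 7 trees catch fire, 6 burn out
  TTTTTT
  F...TT
  ...FT.
  F.FTTT
  ...FTT
  F.FTTT
Step 3: 5 trees catch fire, 7 burn out
  FTTTTT
  ....TT
  ....F.
  ...FTT
  ....FT
  ...FTT
Step 4: 5 trees catch fire, 5 burn out
  .FTTTT
  ....FT
  ......
  ....FT
  .....F
  ....FT
Step 5: 5 trees catch fire, 5 burn out
  ..FTFT
  .....F
  ......
  .....F
  ......
  .....F

..FTFT
.....F
......
.....F
......
.....F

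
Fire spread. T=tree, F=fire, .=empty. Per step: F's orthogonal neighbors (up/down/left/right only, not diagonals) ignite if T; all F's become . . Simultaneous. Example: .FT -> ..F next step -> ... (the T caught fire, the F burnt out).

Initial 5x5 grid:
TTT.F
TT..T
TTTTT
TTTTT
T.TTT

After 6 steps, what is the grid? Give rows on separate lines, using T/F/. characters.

Step 1: 1 trees catch fire, 1 burn out
  TTT..
  TT..F
  TTTTT
  TTTTT
  T.TTT
Step 2: 1 trees catch fire, 1 burn out
  TTT..
  TT...
  TTTTF
  TTTTT
  T.TTT
Step 3: 2 trees catch fire, 1 burn out
  TTT..
  TT...
  TTTF.
  TTTTF
  T.TTT
Step 4: 3 trees catch fire, 2 burn out
  TTT..
  TT...
  TTF..
  TTTF.
  T.TTF
Step 5: 3 trees catch fire, 3 burn out
  TTT..
  TT...
  TF...
  TTF..
  T.TF.
Step 6: 4 trees catch fire, 3 burn out
  TTT..
  TF...
  F....
  TF...
  T.F..

TTT..
TF...
F....
TF...
T.F..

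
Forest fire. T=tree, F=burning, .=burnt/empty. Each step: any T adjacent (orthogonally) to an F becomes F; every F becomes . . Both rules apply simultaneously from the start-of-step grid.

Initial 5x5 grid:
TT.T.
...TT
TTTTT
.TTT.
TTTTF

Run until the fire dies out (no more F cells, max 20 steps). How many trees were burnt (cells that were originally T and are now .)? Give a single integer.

Answer: 15

Derivation:
Step 1: +1 fires, +1 burnt (F count now 1)
Step 2: +2 fires, +1 burnt (F count now 2)
Step 3: +3 fires, +2 burnt (F count now 3)
Step 4: +5 fires, +3 burnt (F count now 5)
Step 5: +3 fires, +5 burnt (F count now 3)
Step 6: +1 fires, +3 burnt (F count now 1)
Step 7: +0 fires, +1 burnt (F count now 0)
Fire out after step 7
Initially T: 17, now '.': 23
Total burnt (originally-T cells now '.'): 15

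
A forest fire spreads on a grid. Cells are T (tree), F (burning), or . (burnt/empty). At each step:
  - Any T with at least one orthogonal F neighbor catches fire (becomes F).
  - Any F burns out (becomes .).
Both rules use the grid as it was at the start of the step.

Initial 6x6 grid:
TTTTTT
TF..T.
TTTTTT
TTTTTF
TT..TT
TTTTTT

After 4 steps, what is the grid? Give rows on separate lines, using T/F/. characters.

Step 1: 6 trees catch fire, 2 burn out
  TFTTTT
  F...T.
  TFTTTF
  TTTTF.
  TT..TF
  TTTTTT
Step 2: 9 trees catch fire, 6 burn out
  F.FTTT
  ....T.
  F.FTF.
  TFTF..
  TT..F.
  TTTTTF
Step 3: 7 trees catch fire, 9 burn out
  ...FTT
  ....F.
  ...F..
  F.F...
  TF....
  TTTTF.
Step 4: 4 trees catch fire, 7 burn out
  ....FT
  ......
  ......
  ......
  F.....
  TFTF..

....FT
......
......
......
F.....
TFTF..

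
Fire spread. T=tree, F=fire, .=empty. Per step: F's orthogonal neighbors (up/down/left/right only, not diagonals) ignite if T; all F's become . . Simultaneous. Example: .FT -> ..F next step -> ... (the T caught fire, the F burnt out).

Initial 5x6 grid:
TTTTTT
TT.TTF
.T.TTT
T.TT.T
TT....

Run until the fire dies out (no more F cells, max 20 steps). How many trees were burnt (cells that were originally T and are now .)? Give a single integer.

Step 1: +3 fires, +1 burnt (F count now 3)
Step 2: +4 fires, +3 burnt (F count now 4)
Step 3: +2 fires, +4 burnt (F count now 2)
Step 4: +2 fires, +2 burnt (F count now 2)
Step 5: +2 fires, +2 burnt (F count now 2)
Step 6: +2 fires, +2 burnt (F count now 2)
Step 7: +2 fires, +2 burnt (F count now 2)
Step 8: +0 fires, +2 burnt (F count now 0)
Fire out after step 8
Initially T: 20, now '.': 27
Total burnt (originally-T cells now '.'): 17

Answer: 17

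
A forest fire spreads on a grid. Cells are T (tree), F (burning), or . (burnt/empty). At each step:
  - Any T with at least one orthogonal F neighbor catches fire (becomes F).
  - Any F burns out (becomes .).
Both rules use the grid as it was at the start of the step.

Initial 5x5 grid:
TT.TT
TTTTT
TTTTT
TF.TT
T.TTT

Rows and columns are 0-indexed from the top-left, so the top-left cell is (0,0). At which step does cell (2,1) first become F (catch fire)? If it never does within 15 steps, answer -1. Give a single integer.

Step 1: cell (2,1)='F' (+2 fires, +1 burnt)
  -> target ignites at step 1
Step 2: cell (2,1)='.' (+4 fires, +2 burnt)
Step 3: cell (2,1)='.' (+4 fires, +4 burnt)
Step 4: cell (2,1)='.' (+4 fires, +4 burnt)
Step 5: cell (2,1)='.' (+4 fires, +4 burnt)
Step 6: cell (2,1)='.' (+3 fires, +4 burnt)
Step 7: cell (2,1)='.' (+0 fires, +3 burnt)
  fire out at step 7

1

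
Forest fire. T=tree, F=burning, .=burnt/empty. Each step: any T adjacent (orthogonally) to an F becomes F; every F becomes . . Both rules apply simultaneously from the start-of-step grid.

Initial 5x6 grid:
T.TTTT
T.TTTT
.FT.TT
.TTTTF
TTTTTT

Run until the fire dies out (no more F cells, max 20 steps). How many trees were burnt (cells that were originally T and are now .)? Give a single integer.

Answer: 21

Derivation:
Step 1: +5 fires, +2 burnt (F count now 5)
Step 2: +7 fires, +5 burnt (F count now 7)
Step 3: +7 fires, +7 burnt (F count now 7)
Step 4: +2 fires, +7 burnt (F count now 2)
Step 5: +0 fires, +2 burnt (F count now 0)
Fire out after step 5
Initially T: 23, now '.': 28
Total burnt (originally-T cells now '.'): 21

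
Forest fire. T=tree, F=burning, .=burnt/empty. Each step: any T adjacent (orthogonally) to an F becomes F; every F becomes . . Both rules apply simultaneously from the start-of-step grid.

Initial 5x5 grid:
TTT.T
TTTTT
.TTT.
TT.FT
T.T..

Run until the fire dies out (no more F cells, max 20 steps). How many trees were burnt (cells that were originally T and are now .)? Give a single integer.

Step 1: +2 fires, +1 burnt (F count now 2)
Step 2: +2 fires, +2 burnt (F count now 2)
Step 3: +3 fires, +2 burnt (F count now 3)
Step 4: +4 fires, +3 burnt (F count now 4)
Step 5: +3 fires, +4 burnt (F count now 3)
Step 6: +2 fires, +3 burnt (F count now 2)
Step 7: +0 fires, +2 burnt (F count now 0)
Fire out after step 7
Initially T: 17, now '.': 24
Total burnt (originally-T cells now '.'): 16

Answer: 16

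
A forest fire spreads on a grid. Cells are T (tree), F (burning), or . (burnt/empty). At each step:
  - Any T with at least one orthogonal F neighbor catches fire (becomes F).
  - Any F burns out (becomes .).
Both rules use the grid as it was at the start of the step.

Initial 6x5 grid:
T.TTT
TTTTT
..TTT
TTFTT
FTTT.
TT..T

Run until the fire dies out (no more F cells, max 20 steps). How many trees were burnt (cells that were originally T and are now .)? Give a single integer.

Step 1: +7 fires, +2 burnt (F count now 7)
Step 2: +5 fires, +7 burnt (F count now 5)
Step 3: +4 fires, +5 burnt (F count now 4)
Step 4: +3 fires, +4 burnt (F count now 3)
Step 5: +2 fires, +3 burnt (F count now 2)
Step 6: +0 fires, +2 burnt (F count now 0)
Fire out after step 6
Initially T: 22, now '.': 29
Total burnt (originally-T cells now '.'): 21

Answer: 21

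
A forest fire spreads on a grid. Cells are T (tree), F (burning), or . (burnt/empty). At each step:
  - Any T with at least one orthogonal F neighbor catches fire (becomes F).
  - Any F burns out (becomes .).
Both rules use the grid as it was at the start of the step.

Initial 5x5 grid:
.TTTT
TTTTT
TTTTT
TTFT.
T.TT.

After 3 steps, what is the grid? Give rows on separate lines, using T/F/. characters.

Step 1: 4 trees catch fire, 1 burn out
  .TTTT
  TTTTT
  TTFTT
  TF.F.
  T.FT.
Step 2: 5 trees catch fire, 4 burn out
  .TTTT
  TTFTT
  TF.FT
  F....
  T..F.
Step 3: 6 trees catch fire, 5 burn out
  .TFTT
  TF.FT
  F...F
  .....
  F....

.TFTT
TF.FT
F...F
.....
F....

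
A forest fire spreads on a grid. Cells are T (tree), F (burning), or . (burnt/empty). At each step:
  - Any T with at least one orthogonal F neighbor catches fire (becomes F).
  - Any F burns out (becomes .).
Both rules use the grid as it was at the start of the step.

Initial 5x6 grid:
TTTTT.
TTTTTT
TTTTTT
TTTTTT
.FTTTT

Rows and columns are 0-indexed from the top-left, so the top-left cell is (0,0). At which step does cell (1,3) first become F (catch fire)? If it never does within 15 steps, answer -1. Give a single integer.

Step 1: cell (1,3)='T' (+2 fires, +1 burnt)
Step 2: cell (1,3)='T' (+4 fires, +2 burnt)
Step 3: cell (1,3)='T' (+5 fires, +4 burnt)
Step 4: cell (1,3)='T' (+6 fires, +5 burnt)
Step 5: cell (1,3)='F' (+5 fires, +6 burnt)
  -> target ignites at step 5
Step 6: cell (1,3)='.' (+3 fires, +5 burnt)
Step 7: cell (1,3)='.' (+2 fires, +3 burnt)
Step 8: cell (1,3)='.' (+0 fires, +2 burnt)
  fire out at step 8

5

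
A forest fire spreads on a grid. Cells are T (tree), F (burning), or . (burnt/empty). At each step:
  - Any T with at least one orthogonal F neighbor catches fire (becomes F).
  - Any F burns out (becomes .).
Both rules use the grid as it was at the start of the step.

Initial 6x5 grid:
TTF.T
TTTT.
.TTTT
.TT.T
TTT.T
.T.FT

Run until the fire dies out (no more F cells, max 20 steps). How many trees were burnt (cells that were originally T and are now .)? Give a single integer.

Step 1: +3 fires, +2 burnt (F count now 3)
Step 2: +5 fires, +3 burnt (F count now 5)
Step 3: +5 fires, +5 burnt (F count now 5)
Step 4: +3 fires, +5 burnt (F count now 3)
Step 5: +1 fires, +3 burnt (F count now 1)
Step 6: +2 fires, +1 burnt (F count now 2)
Step 7: +0 fires, +2 burnt (F count now 0)
Fire out after step 7
Initially T: 20, now '.': 29
Total burnt (originally-T cells now '.'): 19

Answer: 19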